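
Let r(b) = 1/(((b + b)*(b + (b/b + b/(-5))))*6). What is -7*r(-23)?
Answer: -35/24012 ≈ -0.0014576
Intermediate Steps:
r(b) = 1/(12*b*(1 + 4*b/5)) (r(b) = 1/(((2*b)*(b + (1 + b*(-1/5))))*6) = 1/(((2*b)*(b + (1 - b/5)))*6) = 1/(((2*b)*(1 + 4*b/5))*6) = 1/((2*b*(1 + 4*b/5))*6) = 1/(12*b*(1 + 4*b/5)))
-7*r(-23) = -35/(12*(-23)*(5 + 4*(-23))) = -35*(-1)/(12*23*(5 - 92)) = -35*(-1)/(12*23*(-87)) = -35*(-1)*(-1)/(12*23*87) = -7*5/24012 = -35/24012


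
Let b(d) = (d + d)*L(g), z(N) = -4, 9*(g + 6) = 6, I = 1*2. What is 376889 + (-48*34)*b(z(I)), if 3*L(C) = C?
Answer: 1061035/3 ≈ 3.5368e+5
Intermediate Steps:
I = 2
g = -16/3 (g = -6 + (1/9)*6 = -6 + 2/3 = -16/3 ≈ -5.3333)
L(C) = C/3
b(d) = -32*d/9 (b(d) = (d + d)*((1/3)*(-16/3)) = (2*d)*(-16/9) = -32*d/9)
376889 + (-48*34)*b(z(I)) = 376889 + (-48*34)*(-32/9*(-4)) = 376889 - 1632*128/9 = 376889 - 69632/3 = 1061035/3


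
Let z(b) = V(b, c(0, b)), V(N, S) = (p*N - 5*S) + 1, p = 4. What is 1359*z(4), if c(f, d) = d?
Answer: -4077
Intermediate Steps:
V(N, S) = 1 - 5*S + 4*N (V(N, S) = (4*N - 5*S) + 1 = (-5*S + 4*N) + 1 = 1 - 5*S + 4*N)
z(b) = 1 - b (z(b) = 1 - 5*b + 4*b = 1 - b)
1359*z(4) = 1359*(1 - 1*4) = 1359*(1 - 4) = 1359*(-3) = -4077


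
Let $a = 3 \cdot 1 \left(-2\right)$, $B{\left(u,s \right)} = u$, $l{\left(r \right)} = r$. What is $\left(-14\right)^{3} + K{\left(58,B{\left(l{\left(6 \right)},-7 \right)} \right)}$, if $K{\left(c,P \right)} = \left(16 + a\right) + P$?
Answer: $-2728$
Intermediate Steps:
$a = -6$ ($a = 3 \left(-2\right) = -6$)
$K{\left(c,P \right)} = 10 + P$ ($K{\left(c,P \right)} = \left(16 - 6\right) + P = 10 + P$)
$\left(-14\right)^{3} + K{\left(58,B{\left(l{\left(6 \right)},-7 \right)} \right)} = \left(-14\right)^{3} + \left(10 + 6\right) = -2744 + 16 = -2728$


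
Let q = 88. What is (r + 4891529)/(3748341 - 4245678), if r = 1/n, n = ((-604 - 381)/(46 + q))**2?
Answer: -1581961247327/160842930275 ≈ -9.8354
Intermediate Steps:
n = 970225/17956 (n = ((-604 - 381)/(46 + 88))**2 = (-985/134)**2 = 970225/17956 ≈ 54.033)
r = 17956/970225 (r = 1/(970225/17956) = 17956/970225 ≈ 0.018507)
(r + 4891529)/(3748341 - 4245678) = (17956/970225 + 4891529)/(3748341 - 4245678) = (4745883741981/970225)/(-497337) = (4745883741981/970225)*(-1/497337) = -1581961247327/160842930275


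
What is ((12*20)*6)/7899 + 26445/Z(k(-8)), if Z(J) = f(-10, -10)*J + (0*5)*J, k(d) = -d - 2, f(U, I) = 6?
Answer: 23215655/31596 ≈ 734.77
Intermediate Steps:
k(d) = -2 - d
Z(J) = 6*J (Z(J) = 6*J + (0*5)*J = 6*J + 0*J = 6*J + 0 = 6*J)
((12*20)*6)/7899 + 26445/Z(k(-8)) = ((12*20)*6)/7899 + 26445/((6*(-2 - 1*(-8)))) = (240*6)*(1/7899) + 26445/((6*(-2 + 8))) = 1440*(1/7899) + 26445/((6*6)) = 480/2633 + 26445/36 = 480/2633 + 26445*(1/36) = 480/2633 + 8815/12 = 23215655/31596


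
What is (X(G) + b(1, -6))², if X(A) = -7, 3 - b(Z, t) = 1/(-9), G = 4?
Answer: 1225/81 ≈ 15.123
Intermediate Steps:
b(Z, t) = 28/9 (b(Z, t) = 3 - 1/(-9) = 3 - 1*(-⅑) = 3 + ⅑ = 28/9)
(X(G) + b(1, -6))² = (-7 + 28/9)² = (-35/9)² = 1225/81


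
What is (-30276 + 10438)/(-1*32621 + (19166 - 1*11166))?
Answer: 19838/24621 ≈ 0.80573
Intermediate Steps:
(-30276 + 10438)/(-1*32621 + (19166 - 1*11166)) = -19838/(-32621 + (19166 - 11166)) = -19838/(-32621 + 8000) = -19838/(-24621) = -19838*(-1/24621) = 19838/24621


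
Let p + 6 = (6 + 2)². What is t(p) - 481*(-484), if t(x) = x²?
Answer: 236168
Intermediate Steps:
p = 58 (p = -6 + (6 + 2)² = -6 + 8² = -6 + 64 = 58)
t(p) - 481*(-484) = 58² - 481*(-484) = 3364 + 232804 = 236168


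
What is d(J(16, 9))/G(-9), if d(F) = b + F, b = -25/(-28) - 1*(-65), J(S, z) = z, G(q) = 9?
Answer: 233/28 ≈ 8.3214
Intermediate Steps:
b = 1845/28 (b = -25*(-1/28) + 65 = 25/28 + 65 = 1845/28 ≈ 65.893)
d(F) = 1845/28 + F
d(J(16, 9))/G(-9) = (1845/28 + 9)/9 = (2097/28)*(1/9) = 233/28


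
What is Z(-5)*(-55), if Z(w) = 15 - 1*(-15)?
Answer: -1650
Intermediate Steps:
Z(w) = 30 (Z(w) = 15 + 15 = 30)
Z(-5)*(-55) = 30*(-55) = -1650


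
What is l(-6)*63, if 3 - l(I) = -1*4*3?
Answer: 945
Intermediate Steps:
l(I) = 15 (l(I) = 3 - (-1*4)*3 = 3 - (-4)*3 = 3 - 1*(-12) = 3 + 12 = 15)
l(-6)*63 = 15*63 = 945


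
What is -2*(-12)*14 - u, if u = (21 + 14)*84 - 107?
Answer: -2497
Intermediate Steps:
u = 2833 (u = 35*84 - 107 = 2940 - 107 = 2833)
-2*(-12)*14 - u = -2*(-12)*14 - 1*2833 = 24*14 - 2833 = 336 - 2833 = -2497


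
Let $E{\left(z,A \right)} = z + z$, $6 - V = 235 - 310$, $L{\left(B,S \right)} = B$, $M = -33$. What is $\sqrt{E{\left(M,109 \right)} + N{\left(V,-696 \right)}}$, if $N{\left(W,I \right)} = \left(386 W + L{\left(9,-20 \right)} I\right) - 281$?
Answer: $\sqrt{24655} \approx 157.02$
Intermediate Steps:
$V = 81$ ($V = 6 - \left(235 - 310\right) = 6 - -75 = 6 + 75 = 81$)
$N{\left(W,I \right)} = -281 + 9 I + 386 W$ ($N{\left(W,I \right)} = \left(386 W + 9 I\right) - 281 = \left(9 I + 386 W\right) - 281 = -281 + 9 I + 386 W$)
$E{\left(z,A \right)} = 2 z$
$\sqrt{E{\left(M,109 \right)} + N{\left(V,-696 \right)}} = \sqrt{2 \left(-33\right) + \left(-281 + 9 \left(-696\right) + 386 \cdot 81\right)} = \sqrt{-66 - -24721} = \sqrt{-66 + 24721} = \sqrt{24655}$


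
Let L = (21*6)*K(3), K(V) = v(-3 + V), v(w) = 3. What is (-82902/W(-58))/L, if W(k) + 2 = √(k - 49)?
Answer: 27634/6993 + 13817*I*√107/6993 ≈ 3.9517 + 20.438*I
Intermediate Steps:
K(V) = 3
W(k) = -2 + √(-49 + k) (W(k) = -2 + √(k - 49) = -2 + √(-49 + k))
L = 378 (L = (21*6)*3 = 126*3 = 378)
(-82902/W(-58))/L = -82902/(-2 + √(-49 - 58))/378 = -82902/(-2 + √(-107))*(1/378) = -82902/(-2 + I*√107)*(1/378) = -13817/(63*(-2 + I*√107))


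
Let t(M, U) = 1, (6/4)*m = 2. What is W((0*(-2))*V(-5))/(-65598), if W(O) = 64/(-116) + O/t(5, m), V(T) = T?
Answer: 8/951171 ≈ 8.4107e-6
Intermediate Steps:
m = 4/3 (m = (⅔)*2 = 4/3 ≈ 1.3333)
W(O) = -16/29 + O (W(O) = 64/(-116) + O/1 = 64*(-1/116) + O*1 = -16/29 + O)
W((0*(-2))*V(-5))/(-65598) = (-16/29 + (0*(-2))*(-5))/(-65598) = (-16/29 + 0*(-5))*(-1/65598) = (-16/29 + 0)*(-1/65598) = -16/29*(-1/65598) = 8/951171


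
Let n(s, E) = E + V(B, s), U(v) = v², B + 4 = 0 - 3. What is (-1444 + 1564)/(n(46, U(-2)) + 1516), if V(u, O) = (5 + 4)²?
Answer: 120/1601 ≈ 0.074953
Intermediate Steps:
B = -7 (B = -4 + (0 - 3) = -4 - 3 = -7)
V(u, O) = 81 (V(u, O) = 9² = 81)
n(s, E) = 81 + E (n(s, E) = E + 81 = 81 + E)
(-1444 + 1564)/(n(46, U(-2)) + 1516) = (-1444 + 1564)/((81 + (-2)²) + 1516) = 120/((81 + 4) + 1516) = 120/(85 + 1516) = 120/1601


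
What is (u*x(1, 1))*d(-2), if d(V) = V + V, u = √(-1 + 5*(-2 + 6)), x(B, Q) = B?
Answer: -4*√19 ≈ -17.436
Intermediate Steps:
u = √19 (u = √(-1 + 5*4) = √(-1 + 20) = √19 ≈ 4.3589)
d(V) = 2*V
(u*x(1, 1))*d(-2) = (√19*1)*(2*(-2)) = √19*(-4) = -4*√19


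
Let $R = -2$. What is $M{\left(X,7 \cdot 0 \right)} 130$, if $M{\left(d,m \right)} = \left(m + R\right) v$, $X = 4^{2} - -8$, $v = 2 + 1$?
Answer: $-780$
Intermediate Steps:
$v = 3$
$X = 24$ ($X = 16 + 8 = 24$)
$M{\left(d,m \right)} = -6 + 3 m$ ($M{\left(d,m \right)} = \left(m - 2\right) 3 = \left(-2 + m\right) 3 = -6 + 3 m$)
$M{\left(X,7 \cdot 0 \right)} 130 = \left(-6 + 3 \cdot 7 \cdot 0\right) 130 = \left(-6 + 3 \cdot 0\right) 130 = \left(-6 + 0\right) 130 = \left(-6\right) 130 = -780$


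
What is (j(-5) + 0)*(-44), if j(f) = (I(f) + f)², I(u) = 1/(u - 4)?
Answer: -93104/81 ≈ -1149.4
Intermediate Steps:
I(u) = 1/(-4 + u)
j(f) = (f + 1/(-4 + f))² (j(f) = (1/(-4 + f) + f)² = (f + 1/(-4 + f))²)
(j(-5) + 0)*(-44) = ((-5 + 1/(-4 - 5))² + 0)*(-44) = ((-5 + 1/(-9))² + 0)*(-44) = ((-5 - ⅑)² + 0)*(-44) = ((-46/9)² + 0)*(-44) = (2116/81 + 0)*(-44) = (2116/81)*(-44) = -93104/81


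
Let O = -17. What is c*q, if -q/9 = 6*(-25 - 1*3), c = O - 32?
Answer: -74088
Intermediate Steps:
c = -49 (c = -17 - 32 = -49)
q = 1512 (q = -54*(-25 - 1*3) = -54*(-25 - 3) = -54*(-28) = -9*(-168) = 1512)
c*q = -49*1512 = -74088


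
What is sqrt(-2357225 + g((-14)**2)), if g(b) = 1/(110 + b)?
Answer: I*sqrt(24524568866)/102 ≈ 1535.3*I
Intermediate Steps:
sqrt(-2357225 + g((-14)**2)) = sqrt(-2357225 + 1/(110 + (-14)**2)) = sqrt(-2357225 + 1/(110 + 196)) = sqrt(-2357225 + 1/306) = sqrt(-721310849/306) = I*sqrt(24524568866)/102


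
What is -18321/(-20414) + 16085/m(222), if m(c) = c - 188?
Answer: 82245526/173519 ≈ 473.99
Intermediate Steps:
m(c) = -188 + c
-18321/(-20414) + 16085/m(222) = -18321/(-20414) + 16085/(-188 + 222) = -18321*(-1/20414) + 16085/34 = 18321/20414 + 16085*(1/34) = 18321/20414 + 16085/34 = 82245526/173519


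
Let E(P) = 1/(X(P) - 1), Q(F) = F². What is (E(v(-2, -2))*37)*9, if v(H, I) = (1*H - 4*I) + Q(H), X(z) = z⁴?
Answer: 37/1111 ≈ 0.033303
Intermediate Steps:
v(H, I) = H + H² - 4*I (v(H, I) = (1*H - 4*I) + H² = (H - 4*I) + H² = H + H² - 4*I)
E(P) = 1/(-1 + P⁴) (E(P) = 1/(P⁴ - 1) = 1/(-1 + P⁴))
(E(v(-2, -2))*37)*9 = (37/(-1 + (-2 + (-2)² - 4*(-2))⁴))*9 = (37/(-1 + (-2 + 4 + 8)⁴))*9 = (37/(-1 + 10⁴))*9 = (37/(-1 + 10000))*9 = (37/9999)*9 = 37/1111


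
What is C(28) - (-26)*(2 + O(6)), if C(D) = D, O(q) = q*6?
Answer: 1016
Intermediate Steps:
O(q) = 6*q
C(28) - (-26)*(2 + O(6)) = 28 - (-26)*(2 + 6*6) = 28 - (-26)*(2 + 36) = 28 - (-26)*38 = 28 - 1*(-988) = 28 + 988 = 1016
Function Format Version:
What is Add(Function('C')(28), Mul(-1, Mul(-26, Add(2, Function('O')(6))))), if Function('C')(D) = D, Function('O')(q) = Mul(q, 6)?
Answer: 1016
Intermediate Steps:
Function('O')(q) = Mul(6, q)
Add(Function('C')(28), Mul(-1, Mul(-26, Add(2, Function('O')(6))))) = Add(28, Mul(-1, Mul(-26, Add(2, Mul(6, 6))))) = Add(28, Mul(-1, Mul(-26, Add(2, 36)))) = Add(28, Mul(-1, Mul(-26, 38))) = Add(28, Mul(-1, -988)) = Add(28, 988) = 1016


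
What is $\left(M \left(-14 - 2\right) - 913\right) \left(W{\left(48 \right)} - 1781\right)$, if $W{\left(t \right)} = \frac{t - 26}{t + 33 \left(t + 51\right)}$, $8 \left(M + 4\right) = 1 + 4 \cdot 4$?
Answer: $\frac{5213225819}{3315} \approx 1.5726 \cdot 10^{6}$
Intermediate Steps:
$M = - \frac{15}{8}$ ($M = -4 + \frac{1 + 4 \cdot 4}{8} = -4 + \frac{1 + 16}{8} = -4 + \frac{1}{8} \cdot 17 = -4 + \frac{17}{8} = - \frac{15}{8} \approx -1.875$)
$W{\left(t \right)} = \frac{-26 + t}{1683 + 34 t}$ ($W{\left(t \right)} = \frac{-26 + t}{t + 33 \left(51 + t\right)} = \frac{-26 + t}{t + \left(1683 + 33 t\right)} = \frac{-26 + t}{1683 + 34 t}$)
$\left(M \left(-14 - 2\right) - 913\right) \left(W{\left(48 \right)} - 1781\right) = \left(- \frac{15 \left(-14 - 2\right)}{8} - 913\right) \left(\frac{-26 + 48}{17 \left(99 + 2 \cdot 48\right)} - 1781\right) = \left(\left(- \frac{15}{8}\right) \left(-16\right) - 913\right) \left(\frac{1}{17} \frac{1}{99 + 96} \cdot 22 - 1781\right) = \left(30 - 913\right) \left(\frac{1}{17} \cdot \frac{1}{195} \cdot 22 - 1781\right) = - 883 \left(\frac{1}{17} \cdot \frac{1}{195} \cdot 22 - 1781\right) = - 883 \left(\frac{22}{3315} - 1781\right) = \left(-883\right) \left(- \frac{5903993}{3315}\right) = \frac{5213225819}{3315}$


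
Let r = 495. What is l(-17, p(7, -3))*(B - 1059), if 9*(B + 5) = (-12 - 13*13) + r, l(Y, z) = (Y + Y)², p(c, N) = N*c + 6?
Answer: -10706872/9 ≈ -1.1897e+6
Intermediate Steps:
p(c, N) = 6 + N*c
l(Y, z) = 4*Y² (l(Y, z) = (2*Y)² = 4*Y²)
B = 269/9 (B = -5 + ((-12 - 13*13) + 495)/9 = -5 + ((-12 - 169) + 495)/9 = -5 + (-181 + 495)/9 = -5 + (⅑)*314 = -5 + 314/9 = 269/9 ≈ 29.889)
l(-17, p(7, -3))*(B - 1059) = (4*(-17)²)*(269/9 - 1059) = (4*289)*(-9262/9) = 1156*(-9262/9) = -10706872/9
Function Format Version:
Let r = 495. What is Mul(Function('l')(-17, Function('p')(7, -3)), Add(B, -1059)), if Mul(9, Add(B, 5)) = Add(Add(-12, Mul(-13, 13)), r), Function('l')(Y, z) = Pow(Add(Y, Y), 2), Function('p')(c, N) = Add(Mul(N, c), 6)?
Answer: Rational(-10706872, 9) ≈ -1.1897e+6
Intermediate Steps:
Function('p')(c, N) = Add(6, Mul(N, c))
Function('l')(Y, z) = Mul(4, Pow(Y, 2)) (Function('l')(Y, z) = Pow(Mul(2, Y), 2) = Mul(4, Pow(Y, 2)))
B = Rational(269, 9) (B = Add(-5, Mul(Rational(1, 9), Add(Add(-12, Mul(-13, 13)), 495))) = Add(-5, Mul(Rational(1, 9), Add(Add(-12, -169), 495))) = Add(-5, Mul(Rational(1, 9), Add(-181, 495))) = Add(-5, Mul(Rational(1, 9), 314)) = Add(-5, Rational(314, 9)) = Rational(269, 9) ≈ 29.889)
Mul(Function('l')(-17, Function('p')(7, -3)), Add(B, -1059)) = Mul(Mul(4, Pow(-17, 2)), Add(Rational(269, 9), -1059)) = Mul(Mul(4, 289), Rational(-9262, 9)) = Mul(1156, Rational(-9262, 9)) = Rational(-10706872, 9)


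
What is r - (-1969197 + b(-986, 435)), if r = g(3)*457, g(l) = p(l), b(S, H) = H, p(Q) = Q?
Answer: 1970133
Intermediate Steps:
g(l) = l
r = 1371 (r = 3*457 = 1371)
r - (-1969197 + b(-986, 435)) = 1371 - (-1969197 + 435) = 1371 - 1*(-1968762) = 1371 + 1968762 = 1970133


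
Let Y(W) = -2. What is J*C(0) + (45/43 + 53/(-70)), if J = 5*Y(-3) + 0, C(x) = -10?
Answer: 301871/3010 ≈ 100.29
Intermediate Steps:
J = -10 (J = 5*(-2) + 0 = -10 + 0 = -10)
J*C(0) + (45/43 + 53/(-70)) = -10*(-10) + (45/43 + 53/(-70)) = 100 + (45*(1/43) + 53*(-1/70)) = 100 + (45/43 - 53/70) = 100 + 871/3010 = 301871/3010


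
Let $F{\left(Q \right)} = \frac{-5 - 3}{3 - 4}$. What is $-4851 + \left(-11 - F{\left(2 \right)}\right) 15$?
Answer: $-5136$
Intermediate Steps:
$F{\left(Q \right)} = 8$ ($F{\left(Q \right)} = - \frac{8}{-1} = \left(-8\right) \left(-1\right) = 8$)
$-4851 + \left(-11 - F{\left(2 \right)}\right) 15 = -4851 + \left(-11 - 8\right) 15 = -4851 - 285 = -5136$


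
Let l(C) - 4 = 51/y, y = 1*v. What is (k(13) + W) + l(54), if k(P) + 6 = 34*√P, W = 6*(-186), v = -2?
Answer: -2287/2 + 34*√13 ≈ -1020.9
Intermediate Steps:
W = -1116
y = -2 (y = 1*(-2) = -2)
l(C) = -43/2 (l(C) = 4 + 51/(-2) = 4 + 51*(-½) = 4 - 51/2 = -43/2)
k(P) = -6 + 34*√P
(k(13) + W) + l(54) = ((-6 + 34*√13) - 1116) - 43/2 = (-1122 + 34*√13) - 43/2 = -2287/2 + 34*√13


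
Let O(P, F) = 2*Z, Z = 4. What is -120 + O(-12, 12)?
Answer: -112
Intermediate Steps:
O(P, F) = 8 (O(P, F) = 2*4 = 8)
-120 + O(-12, 12) = -120 + 8 = -112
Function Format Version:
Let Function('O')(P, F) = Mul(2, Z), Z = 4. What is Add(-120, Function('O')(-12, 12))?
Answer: -112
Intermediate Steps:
Function('O')(P, F) = 8 (Function('O')(P, F) = Mul(2, 4) = 8)
Add(-120, Function('O')(-12, 12)) = Add(-120, 8) = -112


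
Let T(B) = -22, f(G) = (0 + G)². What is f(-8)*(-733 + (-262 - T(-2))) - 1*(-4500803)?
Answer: 4438531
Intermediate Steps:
f(G) = G²
f(-8)*(-733 + (-262 - T(-2))) - 1*(-4500803) = (-8)²*(-733 + (-262 - 1*(-22))) - 1*(-4500803) = 64*(-733 + (-262 + 22)) + 4500803 = 64*(-733 - 240) + 4500803 = 64*(-973) + 4500803 = -62272 + 4500803 = 4438531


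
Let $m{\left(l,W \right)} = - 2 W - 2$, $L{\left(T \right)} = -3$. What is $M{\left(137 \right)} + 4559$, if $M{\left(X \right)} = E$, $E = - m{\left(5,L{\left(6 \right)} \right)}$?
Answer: $4555$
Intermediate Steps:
$m{\left(l,W \right)} = -2 - 2 W$
$E = -4$ ($E = - (-2 - -6) = - (-2 + 6) = \left(-1\right) 4 = -4$)
$M{\left(X \right)} = -4$
$M{\left(137 \right)} + 4559 = -4 + 4559 = 4555$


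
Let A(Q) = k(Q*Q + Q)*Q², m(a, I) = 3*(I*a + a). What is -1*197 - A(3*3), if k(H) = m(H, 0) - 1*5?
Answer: -21662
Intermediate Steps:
m(a, I) = 3*a + 3*I*a (m(a, I) = 3*(a + I*a) = 3*a + 3*I*a)
k(H) = -5 + 3*H (k(H) = 3*H*(1 + 0) - 1*5 = 3*H*1 - 5 = 3*H - 5 = -5 + 3*H)
A(Q) = Q²*(-5 + 3*Q + 3*Q²) (A(Q) = (-5 + 3*(Q*Q + Q))*Q² = (-5 + 3*(Q² + Q))*Q² = (-5 + 3*(Q + Q²))*Q² = (-5 + (3*Q + 3*Q²))*Q² = (-5 + 3*Q + 3*Q²)*Q² = Q²*(-5 + 3*Q + 3*Q²))
-1*197 - A(3*3) = -1*197 - (3*3)²*(-5 + 3*(3*3)*(1 + 3*3)) = -197 - 9²*(-5 + 3*9*(1 + 9)) = -197 - 81*(-5 + 3*9*10) = -197 - 81*(-5 + 270) = -197 - 81*265 = -197 - 1*21465 = -197 - 21465 = -21662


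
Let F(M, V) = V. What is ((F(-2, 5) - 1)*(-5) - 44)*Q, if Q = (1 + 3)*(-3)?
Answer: 768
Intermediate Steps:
Q = -12 (Q = 4*(-3) = -12)
((F(-2, 5) - 1)*(-5) - 44)*Q = ((5 - 1)*(-5) - 44)*(-12) = (4*(-5) - 44)*(-12) = (-20 - 44)*(-12) = -64*(-12) = 768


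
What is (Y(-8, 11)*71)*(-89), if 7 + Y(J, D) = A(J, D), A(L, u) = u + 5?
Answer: -56871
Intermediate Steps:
A(L, u) = 5 + u
Y(J, D) = -2 + D (Y(J, D) = -7 + (5 + D) = -2 + D)
(Y(-8, 11)*71)*(-89) = ((-2 + 11)*71)*(-89) = (9*71)*(-89) = 639*(-89) = -56871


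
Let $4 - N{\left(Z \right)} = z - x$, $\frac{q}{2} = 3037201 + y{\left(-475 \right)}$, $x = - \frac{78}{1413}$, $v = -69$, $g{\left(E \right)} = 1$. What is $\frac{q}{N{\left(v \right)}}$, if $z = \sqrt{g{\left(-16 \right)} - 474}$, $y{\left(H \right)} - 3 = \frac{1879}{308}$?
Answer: $\frac{409319253244449}{8345487689} + \frac{207523539588951 i \sqrt{473}}{16690975378} \approx 49047.0 + 2.7041 \cdot 10^{5} i$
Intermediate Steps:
$y{\left(H \right)} = \frac{2803}{308}$ ($y{\left(H \right)} = 3 + \frac{1879}{308} = \frac{2803}{308}$)
$x = - \frac{26}{471}$ ($x = \left(-78\right) \frac{1}{1413} = - \frac{26}{471} \approx -0.055202$)
$z = i \sqrt{473}$ ($z = \sqrt{1 - 474} = \sqrt{-473} = i \sqrt{473} \approx 21.749 i$)
$q = \frac{935460711}{154}$ ($q = 2 \left(3037201 + \frac{2803}{308}\right) = 2 \cdot \frac{935460711}{308} = \frac{935460711}{154} \approx 6.0744 \cdot 10^{6}$)
$N{\left(Z \right)} = \frac{1858}{471} - i \sqrt{473}$ ($N{\left(Z \right)} = 4 - \left(i \sqrt{473} - - \frac{26}{471}\right) = 4 - \left(i \sqrt{473} + \frac{26}{471}\right) = 4 - \left(\frac{26}{471} + i \sqrt{473}\right) = \frac{1858}{471} - i \sqrt{473}$)
$\frac{q}{N{\left(v \right)}} = \frac{935460711}{154 \left(\frac{1858}{471} - i \sqrt{473}\right)}$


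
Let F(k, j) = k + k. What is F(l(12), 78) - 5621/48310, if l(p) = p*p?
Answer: 13907659/48310 ≈ 287.88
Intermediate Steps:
l(p) = p**2
F(k, j) = 2*k
F(l(12), 78) - 5621/48310 = 2*12**2 - 5621/48310 = 2*144 - 5621/48310 = 288 - 1*5621/48310 = 288 - 5621/48310 = 13907659/48310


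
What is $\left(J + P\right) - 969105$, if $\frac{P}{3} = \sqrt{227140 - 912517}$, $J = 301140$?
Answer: $-667965 + 9 i \sqrt{76153} \approx -6.6797 \cdot 10^{5} + 2483.6 i$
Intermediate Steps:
$P = 9 i \sqrt{76153}$ ($P = 3 \sqrt{227140 - 912517} = 3 \sqrt{-685377} = 3 \cdot 3 i \sqrt{76153} = 9 i \sqrt{76153} \approx 2483.6 i$)
$\left(J + P\right) - 969105 = \left(301140 + 9 i \sqrt{76153}\right) - 969105 = -667965 + 9 i \sqrt{76153}$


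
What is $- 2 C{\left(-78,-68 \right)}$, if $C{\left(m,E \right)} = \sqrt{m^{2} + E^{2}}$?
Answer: $- 4 \sqrt{2677} \approx -206.96$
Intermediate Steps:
$C{\left(m,E \right)} = \sqrt{E^{2} + m^{2}}$
$- 2 C{\left(-78,-68 \right)} = - 2 \sqrt{\left(-68\right)^{2} + \left(-78\right)^{2}} = - 2 \sqrt{4624 + 6084} = - 2 \sqrt{10708} = - 2 \cdot 2 \sqrt{2677} = - 4 \sqrt{2677}$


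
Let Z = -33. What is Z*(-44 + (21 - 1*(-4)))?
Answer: 627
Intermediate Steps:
Z*(-44 + (21 - 1*(-4))) = -33*(-44 + (21 - 1*(-4))) = -33*(-44 + (21 + 4)) = -33*(-44 + 25) = -33*(-19) = 627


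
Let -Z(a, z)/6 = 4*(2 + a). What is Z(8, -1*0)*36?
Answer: -8640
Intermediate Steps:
Z(a, z) = -48 - 24*a (Z(a, z) = -24*(2 + a) = -6*(8 + 4*a) = -48 - 24*a)
Z(8, -1*0)*36 = (-48 - 24*8)*36 = (-48 - 192)*36 = -240*36 = -8640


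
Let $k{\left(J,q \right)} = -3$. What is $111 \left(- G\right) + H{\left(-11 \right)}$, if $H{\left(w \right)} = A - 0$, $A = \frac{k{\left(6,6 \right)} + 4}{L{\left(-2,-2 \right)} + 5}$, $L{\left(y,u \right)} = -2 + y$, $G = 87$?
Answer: $-9656$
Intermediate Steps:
$A = 1$ ($A = \frac{-3 + 4}{\left(-2 - 2\right) + 5} = 1 \frac{1}{-4 + 5} = 1 \cdot 1^{-1} = 1 \cdot 1 = 1$)
$H{\left(w \right)} = 1$ ($H{\left(w \right)} = 1 - 0 = 1 + 0 = 1$)
$111 \left(- G\right) + H{\left(-11 \right)} = 111 \left(\left(-1\right) 87\right) + 1 = 111 \left(-87\right) + 1 = -9657 + 1 = -9656$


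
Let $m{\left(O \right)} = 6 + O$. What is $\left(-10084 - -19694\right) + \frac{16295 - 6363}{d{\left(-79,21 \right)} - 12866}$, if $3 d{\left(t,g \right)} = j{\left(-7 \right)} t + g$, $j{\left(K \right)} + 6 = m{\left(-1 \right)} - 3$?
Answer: $\frac{367658414}{38261} \approx 9609.2$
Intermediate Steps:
$j{\left(K \right)} = -4$ ($j{\left(K \right)} = -6 + \left(\left(6 - 1\right) - 3\right) = -6 + \left(5 - 3\right) = -6 + 2 = -4$)
$d{\left(t,g \right)} = - \frac{4 t}{3} + \frac{g}{3}$ ($d{\left(t,g \right)} = \frac{- 4 t + g}{3} = \frac{g - 4 t}{3} = - \frac{4 t}{3} + \frac{g}{3}$)
$\left(-10084 - -19694\right) + \frac{16295 - 6363}{d{\left(-79,21 \right)} - 12866} = \left(-10084 - -19694\right) + \frac{16295 - 6363}{\left(\left(- \frac{4}{3}\right) \left(-79\right) + \frac{1}{3} \cdot 21\right) - 12866} = \left(-10084 + 19694\right) + \frac{9932}{\left(\frac{316}{3} + 7\right) - 12866} = 9610 + \frac{9932}{\frac{337}{3} - 12866} = 9610 + \frac{9932}{- \frac{38261}{3}} = 9610 + 9932 \left(- \frac{3}{38261}\right) = 9610 - \frac{29796}{38261} = \frac{367658414}{38261}$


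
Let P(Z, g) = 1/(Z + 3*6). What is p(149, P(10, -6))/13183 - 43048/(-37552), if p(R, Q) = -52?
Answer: 70693635/61881002 ≈ 1.1424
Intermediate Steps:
P(Z, g) = 1/(18 + Z) (P(Z, g) = 1/(Z + 18) = 1/(18 + Z))
p(149, P(10, -6))/13183 - 43048/(-37552) = -52/13183 - 43048/(-37552) = -52*1/13183 - 43048*(-1/37552) = -52/13183 + 5381/4694 = 70693635/61881002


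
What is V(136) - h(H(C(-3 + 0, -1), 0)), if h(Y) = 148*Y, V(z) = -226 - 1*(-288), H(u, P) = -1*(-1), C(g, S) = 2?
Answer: -86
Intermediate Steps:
H(u, P) = 1
V(z) = 62 (V(z) = -226 + 288 = 62)
V(136) - h(H(C(-3 + 0, -1), 0)) = 62 - 148 = -86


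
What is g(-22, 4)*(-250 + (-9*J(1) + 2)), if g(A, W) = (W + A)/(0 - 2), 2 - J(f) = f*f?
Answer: -2313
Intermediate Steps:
J(f) = 2 - f² (J(f) = 2 - f*f = 2 - f²)
g(A, W) = -A/2 - W/2 (g(A, W) = (A + W)/(-2) = (A + W)*(-½) = -A/2 - W/2)
g(-22, 4)*(-250 + (-9*J(1) + 2)) = (-½*(-22) - ½*4)*(-250 + (-9*(2 - 1*1²) + 2)) = (11 - 2)*(-250 + (-9*(2 - 1*1) + 2)) = 9*(-250 + (-9*(2 - 1) + 2)) = 9*(-250 + (-9*1 + 2)) = 9*(-250 + (-9 + 2)) = 9*(-250 - 7) = 9*(-257) = -2313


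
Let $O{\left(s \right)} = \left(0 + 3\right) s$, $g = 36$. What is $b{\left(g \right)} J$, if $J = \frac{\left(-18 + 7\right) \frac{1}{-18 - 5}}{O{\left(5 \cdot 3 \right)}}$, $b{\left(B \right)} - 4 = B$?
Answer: $\frac{88}{207} \approx 0.42512$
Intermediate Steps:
$O{\left(s \right)} = 3 s$
$b{\left(B \right)} = 4 + B$
$J = \frac{11}{1035}$ ($J = \frac{\left(-18 + 7\right) \frac{1}{-18 - 5}}{3 \cdot 5 \cdot 3} = \frac{\left(-11\right) \frac{1}{-23}}{3 \cdot 15} = \frac{\left(-11\right) \left(- \frac{1}{23}\right)}{45} = \frac{11}{23} \cdot \frac{1}{45} = \frac{11}{1035} \approx 0.010628$)
$b{\left(g \right)} J = \left(4 + 36\right) \frac{11}{1035} = 40 \cdot \frac{11}{1035} = \frac{88}{207}$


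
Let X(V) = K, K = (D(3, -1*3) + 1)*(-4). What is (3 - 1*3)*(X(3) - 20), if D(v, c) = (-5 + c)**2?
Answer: 0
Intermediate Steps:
K = -260 (K = ((-5 - 1*3)**2 + 1)*(-4) = ((-5 - 3)**2 + 1)*(-4) = ((-8)**2 + 1)*(-4) = (64 + 1)*(-4) = 65*(-4) = -260)
X(V) = -260
(3 - 1*3)*(X(3) - 20) = (3 - 1*3)*(-260 - 20) = (3 - 3)*(-280) = 0*(-280) = 0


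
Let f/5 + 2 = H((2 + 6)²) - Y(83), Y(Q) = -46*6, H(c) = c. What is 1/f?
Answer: 1/1690 ≈ 0.00059172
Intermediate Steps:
Y(Q) = -276
f = 1690 (f = -10 + 5*((2 + 6)² - 1*(-276)) = -10 + 5*(8² + 276) = -10 + 5*(64 + 276) = -10 + 5*340 = -10 + 1700 = 1690)
1/f = 1/1690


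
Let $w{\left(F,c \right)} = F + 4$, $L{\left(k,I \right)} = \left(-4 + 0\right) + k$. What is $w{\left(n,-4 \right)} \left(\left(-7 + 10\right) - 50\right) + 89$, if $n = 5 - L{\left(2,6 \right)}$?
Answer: $-428$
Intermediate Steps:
$L{\left(k,I \right)} = -4 + k$
$n = 7$ ($n = 5 - \left(-4 + 2\right) = 5 - -2 = 5 + 2 = 7$)
$w{\left(F,c \right)} = 4 + F$
$w{\left(n,-4 \right)} \left(\left(-7 + 10\right) - 50\right) + 89 = \left(4 + 7\right) \left(\left(-7 + 10\right) - 50\right) + 89 = 11 \left(3 - 50\right) + 89 = 11 \left(-47\right) + 89 = -517 + 89 = -428$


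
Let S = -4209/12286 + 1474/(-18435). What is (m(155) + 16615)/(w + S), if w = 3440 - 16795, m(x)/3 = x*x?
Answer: -20087611842900/3024901838029 ≈ -6.6407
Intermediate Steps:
m(x) = 3*x**2 (m(x) = 3*(x*x) = 3*x**2)
S = -95702479/226492410 (S = -4209*1/12286 + 1474*(-1/18435) = -4209/12286 - 1474/18435 = -95702479/226492410 ≈ -0.42254)
w = -13355
(m(155) + 16615)/(w + S) = (3*155**2 + 16615)/(-13355 - 95702479/226492410) = (3*24025 + 16615)/(-3024901838029/226492410) = (72075 + 16615)*(-226492410/3024901838029) = 88690*(-226492410/3024901838029) = -20087611842900/3024901838029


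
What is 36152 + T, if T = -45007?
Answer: -8855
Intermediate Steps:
36152 + T = 36152 - 45007 = -8855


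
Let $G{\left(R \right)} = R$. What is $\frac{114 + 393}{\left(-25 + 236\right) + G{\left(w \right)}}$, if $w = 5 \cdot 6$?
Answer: $\frac{507}{241} \approx 2.1037$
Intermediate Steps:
$w = 30$
$\frac{114 + 393}{\left(-25 + 236\right) + G{\left(w \right)}} = \frac{114 + 393}{\left(-25 + 236\right) + 30} = \frac{507}{211 + 30} = \frac{507}{241}$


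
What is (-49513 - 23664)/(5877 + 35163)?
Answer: -73177/41040 ≈ -1.7831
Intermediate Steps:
(-49513 - 23664)/(5877 + 35163) = -73177/41040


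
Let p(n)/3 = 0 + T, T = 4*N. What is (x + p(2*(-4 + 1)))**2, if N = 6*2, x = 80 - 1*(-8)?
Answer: 53824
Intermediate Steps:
x = 88 (x = 80 + 8 = 88)
N = 12
T = 48 (T = 4*12 = 48)
p(n) = 144 (p(n) = 3*(0 + 48) = 3*48 = 144)
(x + p(2*(-4 + 1)))**2 = (88 + 144)**2 = 232**2 = 53824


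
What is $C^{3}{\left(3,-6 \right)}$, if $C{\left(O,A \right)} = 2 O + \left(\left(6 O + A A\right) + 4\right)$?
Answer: $262144$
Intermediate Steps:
$C{\left(O,A \right)} = 4 + A^{2} + 8 O$ ($C{\left(O,A \right)} = 2 O + \left(\left(6 O + A^{2}\right) + 4\right) = 2 O + \left(\left(A^{2} + 6 O\right) + 4\right) = 2 O + \left(4 + A^{2} + 6 O\right) = 4 + A^{2} + 8 O$)
$C^{3}{\left(3,-6 \right)} = \left(4 + \left(-6\right)^{2} + 8 \cdot 3\right)^{3} = \left(4 + 36 + 24\right)^{3} = 64^{3} = 262144$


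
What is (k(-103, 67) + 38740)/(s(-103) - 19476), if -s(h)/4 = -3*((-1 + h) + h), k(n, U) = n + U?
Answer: -4838/2745 ≈ -1.7625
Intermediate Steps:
k(n, U) = U + n
s(h) = -12 + 24*h (s(h) = -(-12)*((-1 + h) + h) = -(-12)*(-1 + 2*h) = -4*(3 - 6*h) = -12 + 24*h)
(k(-103, 67) + 38740)/(s(-103) - 19476) = ((67 - 103) + 38740)/((-12 + 24*(-103)) - 19476) = (-36 + 38740)/((-12 - 2472) - 19476) = 38704/(-2484 - 19476) = 38704/(-21960) = 38704*(-1/21960) = -4838/2745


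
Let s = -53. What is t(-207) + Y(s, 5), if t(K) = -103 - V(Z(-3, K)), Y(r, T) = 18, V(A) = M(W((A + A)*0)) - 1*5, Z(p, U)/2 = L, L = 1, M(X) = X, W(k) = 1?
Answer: -81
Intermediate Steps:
Z(p, U) = 2 (Z(p, U) = 2*1 = 2)
V(A) = -4 (V(A) = 1 - 1*5 = 1 - 5 = -4)
t(K) = -99 (t(K) = -103 - 1*(-4) = -103 + 4 = -99)
t(-207) + Y(s, 5) = -99 + 18 = -81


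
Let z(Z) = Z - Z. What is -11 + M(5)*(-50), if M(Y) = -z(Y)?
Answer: -11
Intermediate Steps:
z(Z) = 0
M(Y) = 0 (M(Y) = -1*0 = 0)
-11 + M(5)*(-50) = -11 + 0*(-50) = -11 + 0 = -11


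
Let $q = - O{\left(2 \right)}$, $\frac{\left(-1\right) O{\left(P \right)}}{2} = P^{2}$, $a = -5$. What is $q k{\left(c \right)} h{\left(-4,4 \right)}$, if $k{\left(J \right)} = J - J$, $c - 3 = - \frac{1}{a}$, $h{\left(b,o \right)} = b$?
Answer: $0$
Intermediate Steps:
$c = \frac{16}{5}$ ($c = 3 - \frac{1}{-5} = 3 - - \frac{1}{5} = 3 + \frac{1}{5} = \frac{16}{5} \approx 3.2$)
$O{\left(P \right)} = - 2 P^{2}$
$k{\left(J \right)} = 0$
$q = 8$ ($q = - \left(-2\right) 2^{2} = - \left(-2\right) 4 = \left(-1\right) \left(-8\right) = 8$)
$q k{\left(c \right)} h{\left(-4,4 \right)} = 8 \cdot 0 \left(-4\right) = 0 \left(-4\right) = 0$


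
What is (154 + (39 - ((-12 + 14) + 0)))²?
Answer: 36481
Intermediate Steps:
(154 + (39 - ((-12 + 14) + 0)))² = (154 + (39 - (2 + 0)))² = (154 + (39 - 1*2))² = (154 + (39 - 2))² = (154 + 37)² = 191² = 36481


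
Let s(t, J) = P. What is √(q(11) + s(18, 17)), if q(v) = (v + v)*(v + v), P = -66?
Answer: √418 ≈ 20.445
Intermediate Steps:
q(v) = 4*v² (q(v) = (2*v)*(2*v) = 4*v²)
s(t, J) = -66
√(q(11) + s(18, 17)) = √(4*11² - 66) = √(4*121 - 66) = √(484 - 66) = √418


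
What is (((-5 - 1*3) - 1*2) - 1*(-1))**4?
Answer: 6561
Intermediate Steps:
(((-5 - 1*3) - 1*2) - 1*(-1))**4 = (((-5 - 3) - 2) + 1)**4 = ((-8 - 2) + 1)**4 = (-10 + 1)**4 = (-9)**4 = 6561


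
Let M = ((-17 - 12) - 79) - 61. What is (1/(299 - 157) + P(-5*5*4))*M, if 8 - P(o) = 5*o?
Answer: -12191153/142 ≈ -85853.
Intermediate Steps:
P(o) = 8 - 5*o
M = -169 (M = (-29 - 79) - 61 = -108 - 61 = -169)
(1/(299 - 157) + P(-5*5*4))*M = (1/(299 - 157) + (8 - 5*(-5*5)*4))*(-169) = (1/142 + (8 - (-125)*4))*(-169) = (1/142 + (8 - 5*(-100)))*(-169) = (1/142 + (8 + 500))*(-169) = (1/142 + 508)*(-169) = (72137/142)*(-169) = -12191153/142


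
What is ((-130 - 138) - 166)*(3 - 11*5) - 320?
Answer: 22248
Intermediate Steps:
((-130 - 138) - 166)*(3 - 11*5) - 320 = (-268 - 166)*(3 - 55) - 320 = -434*(-52) - 320 = 22568 - 320 = 22248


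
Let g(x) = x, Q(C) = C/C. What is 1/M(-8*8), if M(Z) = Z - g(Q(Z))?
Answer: -1/65 ≈ -0.015385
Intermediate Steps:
Q(C) = 1
M(Z) = -1 + Z (M(Z) = Z - 1*1 = Z - 1 = -1 + Z)
1/M(-8*8) = 1/(-1 - 8*8) = 1/(-1 - 64) = 1/(-65) = -1/65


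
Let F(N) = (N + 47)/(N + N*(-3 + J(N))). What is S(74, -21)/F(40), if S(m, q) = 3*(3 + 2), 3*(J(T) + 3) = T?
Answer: 5000/87 ≈ 57.471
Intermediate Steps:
J(T) = -3 + T/3
S(m, q) = 15 (S(m, q) = 3*5 = 15)
F(N) = (47 + N)/(N + N*(-6 + N/3)) (F(N) = (N + 47)/(N + N*(-3 + (-3 + N/3))) = (47 + N)/(N + N*(-6 + N/3)))
S(74, -21)/F(40) = 15/((3*(47 + 40)/(40*(-15 + 40)))) = 15/((3*(1/40)*87/25)) = 15/((3*(1/40)*(1/25)*87)) = 15/(261/1000) = 15*(1000/261) = 5000/87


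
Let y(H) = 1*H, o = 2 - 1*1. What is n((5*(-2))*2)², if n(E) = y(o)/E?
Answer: 1/400 ≈ 0.0025000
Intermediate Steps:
o = 1 (o = 2 - 1 = 1)
y(H) = H
n(E) = 1/E
n((5*(-2))*2)² = (1/((5*(-2))*2))² = (1/(-10*2))² = (1/(-20))² = (-1/20)² = 1/400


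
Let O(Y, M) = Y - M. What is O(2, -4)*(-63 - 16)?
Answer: -474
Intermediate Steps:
O(2, -4)*(-63 - 16) = (2 - 1*(-4))*(-63 - 16) = (2 + 4)*(-79) = 6*(-79) = -474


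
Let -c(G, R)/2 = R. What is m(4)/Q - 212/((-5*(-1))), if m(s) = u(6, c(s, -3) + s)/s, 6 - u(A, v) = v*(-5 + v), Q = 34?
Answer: -7263/170 ≈ -42.724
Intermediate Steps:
c(G, R) = -2*R
u(A, v) = 6 - v*(-5 + v)
m(s) = (36 - (6 + s)² + 5*s)/s (m(s) = (6 - (-2*(-3) + s)² + 5*(-2*(-3) + s))/s = (6 - (6 + s)² + 5*(6 + s))/s = (6 - (6 + s)² + (30 + 5*s))/s = (36 - (6 + s)² + 5*s)/s)
m(4)/Q - 212/((-5*(-1))) = (-7 - 1*4)/34 - 212/((-5*(-1))) = (-7 - 4)*(1/34) - 212/5 = -11*1/34 - 212*⅕ = -11/34 - 212/5 = -7263/170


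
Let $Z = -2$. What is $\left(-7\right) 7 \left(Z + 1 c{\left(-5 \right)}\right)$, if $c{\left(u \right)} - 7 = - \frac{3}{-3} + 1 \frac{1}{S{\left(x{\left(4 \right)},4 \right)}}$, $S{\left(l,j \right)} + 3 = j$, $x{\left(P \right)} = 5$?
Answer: $-343$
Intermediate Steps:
$S{\left(l,j \right)} = -3 + j$
$c{\left(u \right)} = 9$ ($c{\left(u \right)} = 7 + \left(- \frac{3}{-3} + 1 \frac{1}{-3 + 4}\right) = 7 + \left(\left(-3\right) \left(- \frac{1}{3}\right) + 1 \cdot 1^{-1}\right) = 7 + \left(1 + 1 \cdot 1\right) = 7 + \left(1 + 1\right) = 7 + 2 = 9$)
$\left(-7\right) 7 \left(Z + 1 c{\left(-5 \right)}\right) = \left(-7\right) 7 \left(-2 + 1 \cdot 9\right) = - 49 \left(-2 + 9\right) = \left(-49\right) 7 = -343$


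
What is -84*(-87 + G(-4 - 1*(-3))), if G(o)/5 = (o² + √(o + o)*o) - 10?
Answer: 11088 + 420*I*√2 ≈ 11088.0 + 593.97*I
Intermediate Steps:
G(o) = -50 + 5*o² + 5*√2*o^(3/2) (G(o) = 5*((o² + √(o + o)*o) - 10) = 5*((o² + √(2*o)*o) - 10) = 5*((o² + (√2*√o)*o) - 10) = 5*((o² + √2*o^(3/2)) - 10) = 5*(-10 + o² + √2*o^(3/2)) = -50 + 5*o² + 5*√2*o^(3/2))
-84*(-87 + G(-4 - 1*(-3))) = -84*(-87 + (-50 + 5*(-4 - 1*(-3))² + 5*√2*(-4 - 1*(-3))^(3/2))) = -84*(-87 + (-50 + 5*(-4 + 3)² + 5*√2*(-4 + 3)^(3/2))) = -84*(-87 + (-50 + 5*(-1)² + 5*√2*(-1)^(3/2))) = -84*(-87 + (-50 + 5*1 + 5*√2*(-I))) = -84*(-87 + (-50 + 5 - 5*I*√2)) = -84*(-87 + (-45 - 5*I*√2)) = -84*(-132 - 5*I*√2) = 11088 + 420*I*√2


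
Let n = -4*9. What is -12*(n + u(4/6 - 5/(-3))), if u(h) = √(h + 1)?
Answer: 432 - 4*√30 ≈ 410.09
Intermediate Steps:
n = -36
u(h) = √(1 + h)
-12*(n + u(4/6 - 5/(-3))) = -12*(-36 + √(1 + (4/6 - 5/(-3)))) = -12*(-36 + √(1 + (4*(⅙) - 5*(-⅓)))) = -12*(-36 + √(1 + (⅔ + 5/3))) = -12*(-36 + √(1 + 7/3)) = -12*(-36 + √(10/3)) = -12*(-36 + √30/3) = 432 - 4*√30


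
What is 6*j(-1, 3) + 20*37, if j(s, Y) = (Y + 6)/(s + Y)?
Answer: 767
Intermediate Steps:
j(s, Y) = (6 + Y)/(Y + s)
6*j(-1, 3) + 20*37 = 6*((6 + 3)/(3 - 1)) + 20*37 = 6*(9/2) + 740 = 27 + 740 = 767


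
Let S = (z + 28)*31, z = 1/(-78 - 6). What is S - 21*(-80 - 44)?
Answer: 291617/84 ≈ 3471.6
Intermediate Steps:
z = -1/84 (z = 1/(-84) = -1/84 ≈ -0.011905)
S = 72881/84 (S = (-1/84 + 28)*31 = (2351/84)*31 = 72881/84 ≈ 867.63)
S - 21*(-80 - 44) = 72881/84 - 21*(-80 - 44) = 72881/84 - 21*(-124) = 72881/84 - 1*(-2604) = 72881/84 + 2604 = 291617/84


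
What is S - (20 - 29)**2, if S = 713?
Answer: 632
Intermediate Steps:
S - (20 - 29)**2 = 713 - (20 - 29)**2 = 713 - 1*(-9)**2 = 713 - 1*81 = 713 - 81 = 632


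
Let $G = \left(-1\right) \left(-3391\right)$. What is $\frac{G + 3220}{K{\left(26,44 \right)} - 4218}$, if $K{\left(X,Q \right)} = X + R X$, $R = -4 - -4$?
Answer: $- \frac{6611}{4192} \approx -1.5771$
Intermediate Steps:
$G = 3391$
$R = 0$ ($R = -4 + 4 = 0$)
$K{\left(X,Q \right)} = X$ ($K{\left(X,Q \right)} = X + 0 X = X + 0 = X$)
$\frac{G + 3220}{K{\left(26,44 \right)} - 4218} = \frac{3391 + 3220}{26 - 4218} = \frac{6611}{-4192} = 6611 \left(- \frac{1}{4192}\right) = - \frac{6611}{4192}$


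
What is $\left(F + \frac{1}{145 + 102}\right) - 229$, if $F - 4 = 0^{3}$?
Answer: $- \frac{55574}{247} \approx -225.0$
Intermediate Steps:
$F = 4$ ($F = 4 + 0^{3} = 4 + 0 = 4$)
$\left(F + \frac{1}{145 + 102}\right) - 229 = \left(4 + \frac{1}{145 + 102}\right) - 229 = \left(4 + \frac{1}{247}\right) - 229 = \frac{989}{247} - 229 = - \frac{55574}{247}$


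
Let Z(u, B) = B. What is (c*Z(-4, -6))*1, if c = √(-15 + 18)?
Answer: -6*√3 ≈ -10.392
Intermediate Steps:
c = √3 ≈ 1.7320
(c*Z(-4, -6))*1 = (√3*(-6))*1 = -6*√3*1 = -6*√3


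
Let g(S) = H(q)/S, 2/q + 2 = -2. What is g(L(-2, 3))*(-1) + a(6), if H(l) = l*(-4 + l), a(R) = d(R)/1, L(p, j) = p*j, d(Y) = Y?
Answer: 51/8 ≈ 6.3750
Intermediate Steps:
L(p, j) = j*p
a(R) = R (a(R) = R/1 = R*1 = R)
q = -½ (q = 2/(-2 - 2) = 2/(-4) = 2*(-¼) = -½ ≈ -0.50000)
g(S) = 9/(4*S) (g(S) = (-(-4 - ½)/2)/S = (-½*(-9/2))/S = 9/(4*S))
g(L(-2, 3))*(-1) + a(6) = (9/(4*((3*(-2)))))*(-1) + 6 = ((9/4)/(-6))*(-1) + 6 = ((9/4)*(-⅙))*(-1) + 6 = -3/8*(-1) + 6 = 3/8 + 6 = 51/8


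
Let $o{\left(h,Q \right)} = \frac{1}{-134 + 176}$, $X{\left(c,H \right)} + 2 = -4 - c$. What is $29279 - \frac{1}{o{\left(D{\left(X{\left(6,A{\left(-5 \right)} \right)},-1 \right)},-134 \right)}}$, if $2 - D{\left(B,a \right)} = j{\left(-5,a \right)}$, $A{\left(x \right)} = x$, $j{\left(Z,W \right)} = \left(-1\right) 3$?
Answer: $29237$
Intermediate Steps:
$j{\left(Z,W \right)} = -3$
$X{\left(c,H \right)} = -6 - c$ ($X{\left(c,H \right)} = -2 - \left(4 + c\right) = -6 - c$)
$D{\left(B,a \right)} = 5$ ($D{\left(B,a \right)} = 2 - -3 = 2 + 3 = 5$)
$o{\left(h,Q \right)} = \frac{1}{42}$
$29279 - \frac{1}{o{\left(D{\left(X{\left(6,A{\left(-5 \right)} \right)},-1 \right)},-134 \right)}} = 29279 - \frac{1}{\frac{1}{42}} = 29279 - 42 = 29237$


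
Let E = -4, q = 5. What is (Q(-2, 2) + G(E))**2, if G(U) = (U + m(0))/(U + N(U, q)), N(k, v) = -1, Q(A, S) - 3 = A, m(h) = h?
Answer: 81/25 ≈ 3.2400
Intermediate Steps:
Q(A, S) = 3 + A
G(U) = U/(-1 + U) (G(U) = (U + 0)/(U - 1) = U/(-1 + U))
(Q(-2, 2) + G(E))**2 = ((3 - 2) - 4/(-1 - 4))**2 = (1 - 4/(-5))**2 = (1 - 4*(-1/5))**2 = (1 + 4/5)**2 = (9/5)**2 = 81/25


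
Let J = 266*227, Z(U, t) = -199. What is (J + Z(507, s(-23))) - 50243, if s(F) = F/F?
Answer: 9940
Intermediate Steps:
s(F) = 1
J = 60382
(J + Z(507, s(-23))) - 50243 = (60382 - 199) - 50243 = 60183 - 50243 = 9940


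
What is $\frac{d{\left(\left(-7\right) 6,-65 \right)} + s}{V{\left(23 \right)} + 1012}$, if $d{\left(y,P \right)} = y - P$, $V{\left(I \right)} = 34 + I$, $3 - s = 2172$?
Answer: $- \frac{2146}{1069} \approx -2.0075$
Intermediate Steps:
$s = -2169$ ($s = 3 - 2172 = -2169$)
$\frac{d{\left(\left(-7\right) 6,-65 \right)} + s}{V{\left(23 \right)} + 1012} = \frac{\left(\left(-7\right) 6 - -65\right) - 2169}{\left(34 + 23\right) + 1012} = \frac{\left(-42 + 65\right) - 2169}{57 + 1012} = \frac{23 - 2169}{1069} = \left(-2146\right) \frac{1}{1069} = - \frac{2146}{1069}$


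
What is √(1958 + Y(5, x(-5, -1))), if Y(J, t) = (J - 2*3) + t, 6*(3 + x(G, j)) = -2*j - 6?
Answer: 2*√4395/3 ≈ 44.197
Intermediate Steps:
x(G, j) = -4 - j/3 (x(G, j) = -3 + (-2*j - 6)/6 = -3 + (-6 - 2*j)/6 = -3 + (-1 - j/3) = -4 - j/3)
Y(J, t) = -6 + J + t (Y(J, t) = (J - 6) + t = (-6 + J) + t = -6 + J + t)
√(1958 + Y(5, x(-5, -1))) = √(1958 + (-6 + 5 + (-4 - ⅓*(-1)))) = √(1958 + (-6 + 5 + (-4 + ⅓))) = √(1958 + (-6 + 5 - 11/3)) = √(1958 - 14/3) = √(5860/3) = 2*√4395/3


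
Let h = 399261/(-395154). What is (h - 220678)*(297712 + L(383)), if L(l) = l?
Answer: -2888281991439215/43906 ≈ -6.5783e+10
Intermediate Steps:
h = -133087/131718 (h = 399261*(-1/395154) = -133087/131718 ≈ -1.0104)
(h - 220678)*(297712 + L(383)) = (-133087/131718 - 220678)*(297712 + 383) = -29067397891/131718*298095 = -2888281991439215/43906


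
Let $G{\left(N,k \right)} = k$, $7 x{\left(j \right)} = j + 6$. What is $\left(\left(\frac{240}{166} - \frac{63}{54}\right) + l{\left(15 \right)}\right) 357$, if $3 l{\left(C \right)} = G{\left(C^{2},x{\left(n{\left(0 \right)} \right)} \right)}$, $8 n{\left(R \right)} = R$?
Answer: $\frac{33473}{166} \approx 201.64$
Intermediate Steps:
$n{\left(R \right)} = \frac{R}{8}$
$x{\left(j \right)} = \frac{6}{7} + \frac{j}{7}$ ($x{\left(j \right)} = \frac{j + 6}{7} = \frac{6 + j}{7} = \frac{6}{7} + \frac{j}{7}$)
$l{\left(C \right)} = \frac{2}{7}$ ($l{\left(C \right)} = \frac{\frac{6}{7} + \frac{\frac{1}{8} \cdot 0}{7}}{3} = \frac{\frac{6}{7} + \frac{1}{7} \cdot 0}{3} = \frac{\frac{6}{7} + 0}{3} = \frac{1}{3} \cdot \frac{6}{7} = \frac{2}{7}$)
$\left(\left(\frac{240}{166} - \frac{63}{54}\right) + l{\left(15 \right)}\right) 357 = \left(\left(\frac{240}{166} - \frac{63}{54}\right) + \frac{2}{7}\right) 357 = \left(\left(240 \cdot \frac{1}{166} - \frac{7}{6}\right) + \frac{2}{7}\right) 357 = \left(\left(\frac{120}{83} - \frac{7}{6}\right) + \frac{2}{7}\right) 357 = \left(\frac{139}{498} + \frac{2}{7}\right) 357 = \frac{1969}{3486} \cdot 357 = \frac{33473}{166}$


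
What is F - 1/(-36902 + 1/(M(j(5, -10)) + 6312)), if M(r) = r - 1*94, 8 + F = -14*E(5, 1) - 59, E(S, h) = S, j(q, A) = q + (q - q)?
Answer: -31460830642/229641145 ≈ -137.00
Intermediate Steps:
j(q, A) = q (j(q, A) = q + 0 = q)
F = -137 (F = -8 + (-14*5 - 59) = -8 + (-70 - 59) = -8 - 129 = -137)
M(r) = -94 + r (M(r) = r - 94 = -94 + r)
F - 1/(-36902 + 1/(M(j(5, -10)) + 6312)) = -137 - 1/(-36902 + 1/((-94 + 5) + 6312)) = -137 - 1/(-36902 + 1/(-89 + 6312)) = -137 - 1/(-36902 + 1/6223) = -137 - 1/(-229641145/6223) = -137 - 1*(-6223/229641145) = -137 + 6223/229641145 = -31460830642/229641145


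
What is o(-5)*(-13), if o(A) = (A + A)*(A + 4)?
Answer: -130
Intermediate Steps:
o(A) = 2*A*(4 + A) (o(A) = (2*A)*(4 + A) = 2*A*(4 + A))
o(-5)*(-13) = (2*(-5)*(4 - 5))*(-13) = (2*(-5)*(-1))*(-13) = 10*(-13) = -130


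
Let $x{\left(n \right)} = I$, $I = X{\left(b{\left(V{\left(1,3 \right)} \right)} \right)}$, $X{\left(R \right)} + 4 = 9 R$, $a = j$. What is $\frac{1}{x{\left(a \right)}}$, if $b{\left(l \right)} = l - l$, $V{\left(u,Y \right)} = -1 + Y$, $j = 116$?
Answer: $- \frac{1}{4} \approx -0.25$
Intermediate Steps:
$a = 116$
$b{\left(l \right)} = 0$
$X{\left(R \right)} = -4 + 9 R$
$I = -4$ ($I = -4 + 9 \cdot 0 = -4 + 0 = -4$)
$x{\left(n \right)} = -4$
$\frac{1}{x{\left(a \right)}} = \frac{1}{-4} = - \frac{1}{4}$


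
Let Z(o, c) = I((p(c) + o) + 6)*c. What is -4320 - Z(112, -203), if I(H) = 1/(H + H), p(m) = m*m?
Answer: -357065077/82654 ≈ -4320.0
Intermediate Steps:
p(m) = m**2
I(H) = 1/(2*H)
Z(o, c) = c/(2*(6 + o + c**2)) (Z(o, c) = (1/(2*((c**2 + o) + 6)))*c = (1/(2*((o + c**2) + 6)))*c = (1/(2*(6 + o + c**2)))*c = c/(2*(6 + o + c**2)))
-4320 - Z(112, -203) = -4320 - (-203)/(2*(6 + 112 + (-203)**2)) = -4320 - (-203)/(2*(6 + 112 + 41209)) = -4320 - (-203)/(2*41327) = -4320 - 1*(-203/82654) = -4320 + 203/82654 = -357065077/82654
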